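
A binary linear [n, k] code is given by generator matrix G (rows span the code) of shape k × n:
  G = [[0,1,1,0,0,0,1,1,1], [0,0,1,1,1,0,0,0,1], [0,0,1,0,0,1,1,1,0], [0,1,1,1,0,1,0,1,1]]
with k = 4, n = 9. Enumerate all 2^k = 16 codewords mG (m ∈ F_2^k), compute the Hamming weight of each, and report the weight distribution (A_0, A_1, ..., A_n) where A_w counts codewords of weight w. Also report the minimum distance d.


Weight distribution: A_0 = 1, A_3 = 4, A_4 = 5, A_5 = 4, A_6 = 2. Minimum distance d = 3.

Enumerate all 2^4 = 16 messages m ∈ F_2^4.
For each, compute codeword c = mG in F_2^9, then tally its weight.
  m = 0000 → c = 000000000, weight = 0.
  m = 1000 → c = 011000111, weight = 5.
  m = 0100 → c = 001110001, weight = 4.
  m = 1100 → c = 010110110, weight = 5.
  m = 0010 → c = 001001110, weight = 4.
  m = 1010 → c = 010001001, weight = 3.
  m = 0110 → c = 000111111, weight = 6.
  m = 1110 → c = 011111000, weight = 5.
  m = 0001 → c = 011101011, weight = 6.
  m = 1001 → c = 000101100, weight = 3.
  m = 0101 → c = 010011010, weight = 4.
  m = 1101 → c = 001011101, weight = 5.
  m = 0011 → c = 010100101, weight = 4.
  m = 1011 → c = 001100010, weight = 3.
  m = 0111 → c = 011010100, weight = 4.
  m = 1111 → c = 000010011, weight = 3.
Tally weights:
  weight 0: 1 codewords.
  weight 3: 4 codewords.
  weight 4: 5 codewords.
  weight 5: 4 codewords.
  weight 6: 2 codewords.
Minimum distance d = smallest w > 0 with A_w > 0 = 3.
Sanity: Σ A_w = 16 = 2^4 = 16 ✓.


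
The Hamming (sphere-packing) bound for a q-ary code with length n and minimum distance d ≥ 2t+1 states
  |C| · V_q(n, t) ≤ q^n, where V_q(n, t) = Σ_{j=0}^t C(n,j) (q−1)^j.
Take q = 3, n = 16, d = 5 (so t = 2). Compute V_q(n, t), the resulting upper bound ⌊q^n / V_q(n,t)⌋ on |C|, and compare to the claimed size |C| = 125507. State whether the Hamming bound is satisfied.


V_q(n, t) = 513, q^n = 43046721, Hamming bound = 83911, |C| = 125507 > bound (violated).

Step 1: Compute V_q(n, t) = Σ_{j=0}^2 C(n, j) (q−1)^j.
  j = 0: C(16,0)·(2)^0 = 1·1 = 1.
  j = 1: C(16,1)·(2)^1 = 16·2 = 32.
  j = 2: C(16,2)·(2)^2 = 120·4 = 480.
  V_q(n, t) = 1 + 32 + 480 = 513.
Step 2: q^n = 3^16 = 43046721.
Step 3: Hamming bound ⌊q^n / V_q(n,t)⌋ = ⌊43046721/513⌋ = 83911.
Step 4: Compare |C| = 125507 to 83911: violated.
The claimed |C| lies above the Hamming bound, so no 3-ary code of length 16 with d ≥ 5 can have 125507 codewords.


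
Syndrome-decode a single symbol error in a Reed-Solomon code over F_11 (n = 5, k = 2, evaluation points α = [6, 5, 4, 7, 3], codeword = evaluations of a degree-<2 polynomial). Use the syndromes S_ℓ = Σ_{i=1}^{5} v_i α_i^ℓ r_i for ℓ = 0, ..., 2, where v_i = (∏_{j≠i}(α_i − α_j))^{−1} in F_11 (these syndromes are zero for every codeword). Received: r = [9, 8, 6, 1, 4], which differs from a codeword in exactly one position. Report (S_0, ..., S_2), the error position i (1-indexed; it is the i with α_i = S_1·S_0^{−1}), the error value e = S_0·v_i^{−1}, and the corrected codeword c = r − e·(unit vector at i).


S = (2, 1, 6), error at position 1, error magnitude e = 10, c = [10, 8, 6, 1, 4].

Step 1: column multipliers v_i = (∏_{j≠i}(α_i − α_j))^{−1} mod 11.
  i = 1 (α = 6): (6−5)(6−4)(6−7)(6−3) = 1·2·(−1)·3 = −6 ≡ 5, so v_1 = 5^{−1} = 9 (mod 11).
  i = 2 (α = 5): (5−6)(5−4)(5−7)(5−3) = (−1)·1·(−2)·2 = 4 ≡ 4, so v_2 = 4^{−1} = 3 (mod 11).
  i = 3 (α = 4): (4−6)(4−5)(4−7)(4−3) = (−2)·(−1)·(−3)·1 = −6 ≡ 5, so v_3 = 5^{−1} = 9 (mod 11).
  i = 4 (α = 7): (7−6)(7−5)(7−4)(7−3) = 1·2·3·4 = 24 ≡ 2, so v_4 = 2^{−1} = 6 (mod 11).
  i = 5 (α = 3): (3−6)(3−5)(3−4)(3−7) = (−3)·(−2)·(−1)·(−4) = 24 ≡ 2, so v_5 = 2^{−1} = 6 (mod 11).
  v = [9, 3, 9, 6, 6].
Step 2: syndromes of r = [9, 8, 6, 1, 4] (all sums mod 11).
  S_0 = Σ v_i r_i = 9·9 + 3·8 + 9·6 + 6·1 + 6·4 = 189 ≡ 2.
  S_1 = Σ v_i α_i r_i = 9·6·9 + 3·5·8 + 9·4·6 + 6·7·1 + 6·3·4 = 936 ≡ 1.
  α_i^2 mod 11 = [3, 3, 5, 5, 9].
  S_2 = Σ v_i α_i^2 r_i = 9·3·9 + 3·3·8 + 9·5·6 + 6·5·1 + 6·9·4 = 831 ≡ 6.
  S = (2, 1, 6) ≠ 0, so r is not a codeword (an error is present).
Step 3: locate the error. For a single error e at position i, S_ℓ = v_i·e·α_i^ℓ, so α_err = S_1/S_0.
  S_0^{−1} = 2^{−1} = 6 (mod 11), so α_err = 1·6 = 6 ≡ 6 = α_1. Error position i = 1.
  Consistency check: S_2/S_1 = 6·1 = 6 ≡ 6 = α_err ✓ (single-error assumption holds).
Step 4: error magnitude e = S_0/v_1 = S_0·∏_{j≠1}(α_1 − α_j) = 2·5 = 10 ≡ 10 (mod 11).
Step 5: correct position 1: c_1 = r_1 − e = 9 − 10 ≡ 10 (mod 11). Hence c = [10, 8, 6, 1, 4].
  Check: interpolating c through the α_i gives m(x) = 9 + 2·x (degree < 2) with m(α_i) = c_i for every i, so c is indeed a codeword.


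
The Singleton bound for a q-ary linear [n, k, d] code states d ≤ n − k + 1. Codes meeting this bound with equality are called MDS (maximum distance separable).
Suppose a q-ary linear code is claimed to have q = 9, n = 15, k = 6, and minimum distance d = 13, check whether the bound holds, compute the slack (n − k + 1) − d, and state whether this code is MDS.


Singleton RHS = n − k + 1 = 10, slack = -3, bound violated (no such code; not MDS).

Singleton bound: d ≤ n − k + 1.
Here n = 15, k = 6, so n − k + 1 = 10.
Given d = 13, check d ≤ 10: NO.
Slack = (n − k + 1) − d = -3.
The slack is negative: d = 13 exceeds n − k + 1 = 10 by 3, so the Singleton bound is violated and no linear [15, 6, 13]_9 code can exist. In particular it is not MDS (MDS requires d = n − k + 1 exactly).
Description: the claimed parameters are [15, 6, 13]_9; such a code would be impossible (violates the Singleton bound).


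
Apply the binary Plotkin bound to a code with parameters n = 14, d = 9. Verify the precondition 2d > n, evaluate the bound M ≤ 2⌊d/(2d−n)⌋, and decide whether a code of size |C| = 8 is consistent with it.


Plotkin bound M ≤ 4; given |C| = 8 > bound (violated).

Check applicability: 2d = 18, n = 14.
2d − n = 4 > 0, so Plotkin applies.
Compute d/(2d−n) = 9/4 ≈ 2.2500.
⌊d/(2d−n)⌋ = 2.
Plotkin bound: M ≤ 2·2 = 4.
Given |C| = 8, check: VIOLATED.
This |C| is above the Plotkin bound, so no binary code with n = 14, d = 9 and 8 codewords exists.


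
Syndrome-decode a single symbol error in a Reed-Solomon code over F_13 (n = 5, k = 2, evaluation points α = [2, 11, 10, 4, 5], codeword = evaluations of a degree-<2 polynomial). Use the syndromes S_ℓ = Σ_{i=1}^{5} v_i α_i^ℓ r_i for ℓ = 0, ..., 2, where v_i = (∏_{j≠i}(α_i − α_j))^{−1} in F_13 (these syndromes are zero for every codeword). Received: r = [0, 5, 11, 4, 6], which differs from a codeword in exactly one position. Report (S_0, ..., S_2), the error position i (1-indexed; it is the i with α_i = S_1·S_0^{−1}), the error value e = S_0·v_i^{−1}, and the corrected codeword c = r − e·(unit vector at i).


S = (3, 4, 1), error at position 3, error magnitude e = 8, c = [0, 5, 3, 4, 6].

Step 1: column multipliers v_i = (∏_{j≠i}(α_i − α_j))^{−1} mod 13.
  i = 1 (α = 2): (2−11)(2−10)(2−4)(2−5) = (−9)·(−8)·(−2)·(−3) = 432 ≡ 3, so v_1 = 3^{−1} = 9 (mod 13).
  i = 2 (α = 11): (11−2)(11−10)(11−4)(11−5) = 9·1·7·6 = 378 ≡ 1, so v_2 = 1^{−1} = 1 (mod 13).
  i = 3 (α = 10): (10−2)(10−11)(10−4)(10−5) = 8·(−1)·6·5 = −240 ≡ 7, so v_3 = 7^{−1} = 2 (mod 13).
  i = 4 (α = 4): (4−2)(4−11)(4−10)(4−5) = 2·(−7)·(−6)·(−1) = −84 ≡ 7, so v_4 = 7^{−1} = 2 (mod 13).
  i = 5 (α = 5): (5−2)(5−11)(5−10)(5−4) = 3·(−6)·(−5)·1 = 90 ≡ 12, so v_5 = 12^{−1} = 12 (mod 13).
  v = [9, 1, 2, 2, 12].
Step 2: syndromes of r = [0, 5, 11, 4, 6] (all sums mod 13).
  S_0 = Σ v_i r_i = 9·0 + 1·5 + 2·11 + 2·4 + 12·6 = 107 ≡ 3.
  S_1 = Σ v_i α_i r_i = 9·2·0 + 1·11·5 + 2·10·11 + 2·4·4 + 12·5·6 = 667 ≡ 4.
  α_i^2 mod 13 = [4, 4, 9, 3, 12].
  S_2 = Σ v_i α_i^2 r_i = 9·4·0 + 1·4·5 + 2·9·11 + 2·3·4 + 12·12·6 = 1106 ≡ 1.
  S = (3, 4, 1) ≠ 0, so r is not a codeword (an error is present).
Step 3: locate the error. For a single error e at position i, S_ℓ = v_i·e·α_i^ℓ, so α_err = S_1/S_0.
  S_0^{−1} = 3^{−1} = 9 (mod 13), so α_err = 4·9 = 36 ≡ 10 = α_3. Error position i = 3.
  Consistency check: S_2/S_1 = 1·10 = 10 ≡ 10 = α_err ✓ (single-error assumption holds).
Step 4: error magnitude e = S_0/v_3 = S_0·∏_{j≠3}(α_3 − α_j) = 3·7 = 21 ≡ 8 (mod 13).
Step 5: correct position 3: c_3 = r_3 − e = 11 − 8 ≡ 3 (mod 13). Hence c = [0, 5, 3, 4, 6].
  Check: interpolating c through the α_i gives m(x) = 9 + 2·x (degree < 2) with m(α_i) = c_i for every i, so c is indeed a codeword.


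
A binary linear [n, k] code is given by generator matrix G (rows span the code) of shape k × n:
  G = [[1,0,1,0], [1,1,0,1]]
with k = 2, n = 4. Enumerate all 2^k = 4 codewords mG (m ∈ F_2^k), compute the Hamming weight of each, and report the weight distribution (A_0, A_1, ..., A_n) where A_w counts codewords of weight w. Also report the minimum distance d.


Weight distribution: A_0 = 1, A_2 = 1, A_3 = 2. Minimum distance d = 2.

Enumerate all 2^2 = 4 messages m ∈ F_2^2.
For each, compute codeword c = mG in F_2^4, then tally its weight.
  m = 00 → c = 0000, weight = 0.
  m = 10 → c = 1010, weight = 2.
  m = 01 → c = 1101, weight = 3.
  m = 11 → c = 0111, weight = 3.
Tally weights:
  weight 0: 1 codewords.
  weight 2: 1 codewords.
  weight 3: 2 codewords.
Minimum distance d = smallest w > 0 with A_w > 0 = 2.
Sanity: Σ A_w = 4 = 2^2 = 4 ✓.


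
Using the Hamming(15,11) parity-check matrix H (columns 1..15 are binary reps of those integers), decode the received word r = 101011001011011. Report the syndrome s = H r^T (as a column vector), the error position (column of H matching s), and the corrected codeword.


s = (1, 1, 1, 0)^T, error position = 14, corrected codeword c = 101011001011001

Compute s = H r^T mod 2 one row at a time:
  s_1 = 0 + 1 + 0 + 1 + 1 + 0 + 1 + 1 = 5 ≡ 1 (mod 2).
  s_2 = 0 + 1 + 1 + 0 + 1 + 0 + 1 + 1 = 5 ≡ 1 (mod 2).
  s_3 = 0 + 1 + 1 + 0 + 0 + 1 + 1 + 1 = 5 ≡ 1 (mod 2).
  s_4 = 1 + 1 + 1 + 0 + 1 + 1 + 0 + 1 = 6 ≡ 0 (mod 2).
s = (1, 1, 1, 0)^T — this equals column 14 of H (binary 1110), so error is at position 14.
Correct: flip bit 14 of r = 101011001011011 to get c = 101011001011001.


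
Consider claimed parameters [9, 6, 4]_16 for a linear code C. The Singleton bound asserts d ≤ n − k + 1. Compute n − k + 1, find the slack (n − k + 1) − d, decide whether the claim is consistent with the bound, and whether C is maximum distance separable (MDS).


Singleton RHS = n − k + 1 = 4, slack = 0, bound satisfied, MDS.

Singleton bound: d ≤ n − k + 1.
Here n = 9, k = 6, so n − k + 1 = 4.
Given d = 4, check d ≤ 4: YES.
Slack = (n − k + 1) − d = 0.
The code is MDS (slack = 0).
Description: the claimed parameters are [9, 6, 4]_16; such a code would be MDS (meets Singleton bound).


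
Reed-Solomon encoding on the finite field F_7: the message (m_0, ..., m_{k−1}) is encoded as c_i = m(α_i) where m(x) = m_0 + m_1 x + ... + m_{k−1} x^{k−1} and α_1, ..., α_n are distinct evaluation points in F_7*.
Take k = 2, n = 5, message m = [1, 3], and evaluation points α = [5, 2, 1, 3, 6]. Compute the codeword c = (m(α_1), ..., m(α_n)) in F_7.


c = [2, 0, 4, 3, 5]

Message polynomial: m(x) = 1 + 3·x (mod 7).
For each evaluation point α_i, compute m(α_i) mod 7:
  α_1 = 5: Horner steps 3 → 2, so m(5) = 2.
  α_2 = 2: Horner steps 3 → 0, so m(2) = 0.
  α_3 = 1: Horner steps 3 → 4, so m(1) = 4.
  α_4 = 3: Horner steps 3 → 3, so m(3) = 3.
  α_5 = 6: Horner steps 3 → 5, so m(6) = 5.
Codeword c = [2, 0, 4, 3, 5] ∈ F_7^5.


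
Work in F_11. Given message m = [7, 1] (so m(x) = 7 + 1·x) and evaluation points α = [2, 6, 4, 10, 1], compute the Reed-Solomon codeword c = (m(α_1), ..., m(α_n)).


c = [9, 2, 0, 6, 8]

Message polynomial: m(x) = 7 + 1·x (mod 11).
For each evaluation point α_i, compute m(α_i) mod 11:
  α_1 = 2: Horner steps 1 → 9, so m(2) = 9.
  α_2 = 6: Horner steps 1 → 2, so m(6) = 2.
  α_3 = 4: Horner steps 1 → 0, so m(4) = 0.
  α_4 = 10: Horner steps 1 → 6, so m(10) = 6.
  α_5 = 1: Horner steps 1 → 8, so m(1) = 8.
Codeword c = [9, 2, 0, 6, 8] ∈ F_11^5.


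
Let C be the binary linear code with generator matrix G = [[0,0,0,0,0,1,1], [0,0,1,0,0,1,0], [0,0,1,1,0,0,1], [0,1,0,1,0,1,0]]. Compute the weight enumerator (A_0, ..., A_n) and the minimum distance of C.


Weight distribution: A_0 = 1, A_1 = 1, A_2 = 6, A_3 = 6, A_4 = 1, A_5 = 1. Minimum distance d = 1.

Enumerate all 2^4 = 16 messages m ∈ F_2^4.
For each, compute codeword c = mG in F_2^7, then tally its weight.
  m = 0000 → c = 0000000, weight = 0.
  m = 1000 → c = 0000011, weight = 2.
  m = 0100 → c = 0010010, weight = 2.
  m = 1100 → c = 0010001, weight = 2.
  m = 0010 → c = 0011001, weight = 3.
  m = 1010 → c = 0011010, weight = 3.
  m = 0110 → c = 0001011, weight = 3.
  m = 1110 → c = 0001000, weight = 1.
  m = 0001 → c = 0101010, weight = 3.
  m = 1001 → c = 0101001, weight = 3.
  m = 0101 → c = 0111000, weight = 3.
  m = 1101 → c = 0111011, weight = 5.
  m = 0011 → c = 0110011, weight = 4.
  m = 1011 → c = 0110000, weight = 2.
  m = 0111 → c = 0100001, weight = 2.
  m = 1111 → c = 0100010, weight = 2.
Tally weights:
  weight 0: 1 codewords.
  weight 1: 1 codewords.
  weight 2: 6 codewords.
  weight 3: 6 codewords.
  weight 4: 1 codewords.
  weight 5: 1 codewords.
Minimum distance d = smallest w > 0 with A_w > 0 = 1.
Sanity: Σ A_w = 16 = 2^4 = 16 ✓.


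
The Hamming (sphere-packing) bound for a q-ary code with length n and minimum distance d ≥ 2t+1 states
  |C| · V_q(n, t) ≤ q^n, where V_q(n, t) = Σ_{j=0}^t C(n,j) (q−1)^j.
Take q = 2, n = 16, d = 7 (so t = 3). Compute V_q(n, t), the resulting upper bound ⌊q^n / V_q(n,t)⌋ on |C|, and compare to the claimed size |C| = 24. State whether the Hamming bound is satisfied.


V_q(n, t) = 697, q^n = 65536, Hamming bound = 94, |C| = 24 ≤ bound (satisfied).

Step 1: Compute V_q(n, t) = Σ_{j=0}^3 C(n, j) (q−1)^j.
  j = 0: C(16,0)·(1)^0 = 1·1 = 1.
  j = 1: C(16,1)·(1)^1 = 16·1 = 16.
  j = 2: C(16,2)·(1)^2 = 120·1 = 120.
  j = 3: C(16,3)·(1)^3 = 560·1 = 560.
  V_q(n, t) = 1 + 16 + 120 + 560 = 697.
Step 2: q^n = 2^16 = 65536.
Step 3: Hamming bound ⌊q^n / V_q(n,t)⌋ = ⌊65536/697⌋ = 94.
Step 4: Compare |C| = 24 to 94: satisfied.
The claimed |C| lies below the Hamming bound.


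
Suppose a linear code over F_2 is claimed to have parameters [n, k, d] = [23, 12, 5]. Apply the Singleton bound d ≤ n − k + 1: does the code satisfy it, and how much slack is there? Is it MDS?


Singleton RHS = n − k + 1 = 12, slack = 7, bound satisfied, not MDS.

Singleton bound: d ≤ n − k + 1.
Here n = 23, k = 12, so n − k + 1 = 12.
Given d = 5, check d ≤ 12: YES.
Slack = (n − k + 1) − d = 7.
The code is NOT MDS (slack = 7 > 0).
Description: the claimed parameters are [23, 12, 5]_2; such a code would be non-MDS.


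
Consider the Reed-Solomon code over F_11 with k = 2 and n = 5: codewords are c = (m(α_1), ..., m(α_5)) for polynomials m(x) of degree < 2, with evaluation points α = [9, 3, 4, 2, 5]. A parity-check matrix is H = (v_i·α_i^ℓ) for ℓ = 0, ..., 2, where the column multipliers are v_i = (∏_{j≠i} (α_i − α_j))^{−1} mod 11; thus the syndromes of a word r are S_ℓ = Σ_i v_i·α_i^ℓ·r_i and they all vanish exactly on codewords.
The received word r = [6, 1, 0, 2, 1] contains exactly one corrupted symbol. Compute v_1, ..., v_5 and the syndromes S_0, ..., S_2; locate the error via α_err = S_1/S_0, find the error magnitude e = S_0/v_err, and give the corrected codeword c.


S = (10, 6, 8), error at position 5, error magnitude e = 2, c = [6, 1, 0, 2, 10].

Step 1: column multipliers v_i = (∏_{j≠i}(α_i − α_j))^{−1} mod 11.
  i = 1 (α = 9): (9−3)(9−4)(9−2)(9−5) = 6·5·7·4 = 840 ≡ 4, so v_1 = 4^{−1} = 3 (mod 11).
  i = 2 (α = 3): (3−9)(3−4)(3−2)(3−5) = (−6)·(−1)·1·(−2) = −12 ≡ 10, so v_2 = 10^{−1} = 10 (mod 11).
  i = 3 (α = 4): (4−9)(4−3)(4−2)(4−5) = (−5)·1·2·(−1) = 10 ≡ 10, so v_3 = 10^{−1} = 10 (mod 11).
  i = 4 (α = 2): (2−9)(2−3)(2−4)(2−5) = (−7)·(−1)·(−2)·(−3) = 42 ≡ 9, so v_4 = 9^{−1} = 5 (mod 11).
  i = 5 (α = 5): (5−9)(5−3)(5−4)(5−2) = (−4)·2·1·3 = −24 ≡ 9, so v_5 = 9^{−1} = 5 (mod 11).
  v = [3, 10, 10, 5, 5].
Step 2: syndromes of r = [6, 1, 0, 2, 1] (all sums mod 11).
  S_0 = Σ v_i r_i = 3·6 + 10·1 + 10·0 + 5·2 + 5·1 = 43 ≡ 10.
  S_1 = Σ v_i α_i r_i = 3·9·6 + 10·3·1 + 10·4·0 + 5·2·2 + 5·5·1 = 237 ≡ 6.
  α_i^2 mod 11 = [4, 9, 5, 4, 3].
  S_2 = Σ v_i α_i^2 r_i = 3·4·6 + 10·9·1 + 10·5·0 + 5·4·2 + 5·3·1 = 217 ≡ 8.
  S = (10, 6, 8) ≠ 0, so r is not a codeword (an error is present).
Step 3: locate the error. For a single error e at position i, S_ℓ = v_i·e·α_i^ℓ, so α_err = S_1/S_0.
  S_0^{−1} = 10^{−1} = 10 (mod 11), so α_err = 6·10 = 60 ≡ 5 = α_5. Error position i = 5.
  Consistency check: S_2/S_1 = 8·2 = 16 ≡ 5 = α_err ✓ (single-error assumption holds).
Step 4: error magnitude e = S_0/v_5 = S_0·∏_{j≠5}(α_5 − α_j) = 10·9 = 90 ≡ 2 (mod 11).
Step 5: correct position 5: c_5 = r_5 − e = 1 − 2 ≡ 10 (mod 11). Hence c = [6, 1, 0, 2, 10].
  Check: interpolating c through the α_i gives m(x) = 4 + 10·x (degree < 2) with m(α_i) = c_i for every i, so c is indeed a codeword.


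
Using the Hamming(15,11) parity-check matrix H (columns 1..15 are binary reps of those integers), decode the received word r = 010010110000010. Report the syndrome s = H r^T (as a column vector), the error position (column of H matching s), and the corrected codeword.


s = (0, 1, 1, 0)^T, error position = 6, corrected codeword c = 010011110000010

Compute s = H r^T mod 2 one row at a time:
  s_1 = 1 + 0 + 0 + 0 + 0 + 0 + 1 + 0 = 2 ≡ 0 (mod 2).
  s_2 = 0 + 1 + 0 + 1 + 0 + 0 + 1 + 0 = 3 ≡ 1 (mod 2).
  s_3 = 1 + 0 + 0 + 1 + 0 + 0 + 1 + 0 = 3 ≡ 1 (mod 2).
  s_4 = 0 + 0 + 1 + 1 + 0 + 0 + 0 + 0 = 2 ≡ 0 (mod 2).
s = (0, 1, 1, 0)^T — this equals column 6 of H (binary 0110), so error is at position 6.
Correct: flip bit 6 of r = 010010110000010 to get c = 010011110000010.


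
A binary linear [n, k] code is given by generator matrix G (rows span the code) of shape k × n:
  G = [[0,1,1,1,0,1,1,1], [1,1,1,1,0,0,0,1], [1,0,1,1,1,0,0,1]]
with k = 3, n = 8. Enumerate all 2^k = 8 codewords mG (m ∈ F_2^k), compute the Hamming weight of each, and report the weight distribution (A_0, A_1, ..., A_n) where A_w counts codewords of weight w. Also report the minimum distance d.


Weight distribution: A_0 = 1, A_2 = 1, A_3 = 1, A_5 = 3, A_6 = 2. Minimum distance d = 2.

Enumerate all 2^3 = 8 messages m ∈ F_2^3.
For each, compute codeword c = mG in F_2^8, then tally its weight.
  m = 000 → c = 00000000, weight = 0.
  m = 100 → c = 01110111, weight = 6.
  m = 010 → c = 11110001, weight = 5.
  m = 110 → c = 10000110, weight = 3.
  m = 001 → c = 10111001, weight = 5.
  m = 101 → c = 11001110, weight = 5.
  m = 011 → c = 01001000, weight = 2.
  m = 111 → c = 00111111, weight = 6.
Tally weights:
  weight 0: 1 codewords.
  weight 2: 1 codewords.
  weight 3: 1 codewords.
  weight 5: 3 codewords.
  weight 6: 2 codewords.
Minimum distance d = smallest w > 0 with A_w > 0 = 2.
Sanity: Σ A_w = 8 = 2^3 = 8 ✓.


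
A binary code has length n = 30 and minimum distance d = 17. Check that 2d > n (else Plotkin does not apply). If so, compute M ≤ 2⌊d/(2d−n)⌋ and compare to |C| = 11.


Plotkin bound M ≤ 8; given |C| = 11 > bound (violated).

Check applicability: 2d = 34, n = 30.
2d − n = 4 > 0, so Plotkin applies.
Compute d/(2d−n) = 17/4 ≈ 4.2500.
⌊d/(2d−n)⌋ = 4.
Plotkin bound: M ≤ 2·4 = 8.
Given |C| = 11, check: VIOLATED.
This |C| is above the Plotkin bound, so no binary code with n = 30, d = 17 and 11 codewords exists.


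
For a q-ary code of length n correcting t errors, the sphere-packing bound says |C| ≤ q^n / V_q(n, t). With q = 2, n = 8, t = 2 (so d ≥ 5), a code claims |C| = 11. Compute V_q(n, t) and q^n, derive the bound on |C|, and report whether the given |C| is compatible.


V_q(n, t) = 37, q^n = 256, Hamming bound = 6, |C| = 11 > bound (violated).

Step 1: Compute V_q(n, t) = Σ_{j=0}^2 C(n, j) (q−1)^j.
  j = 0: C(8,0)·(1)^0 = 1·1 = 1.
  j = 1: C(8,1)·(1)^1 = 8·1 = 8.
  j = 2: C(8,2)·(1)^2 = 28·1 = 28.
  V_q(n, t) = 1 + 8 + 28 = 37.
Step 2: q^n = 2^8 = 256.
Step 3: Hamming bound ⌊q^n / V_q(n,t)⌋ = ⌊256/37⌋ = 6.
Step 4: Compare |C| = 11 to 6: violated.
The claimed |C| lies above the Hamming bound, so no 2-ary code of length 8 with d ≥ 5 can have 11 codewords.


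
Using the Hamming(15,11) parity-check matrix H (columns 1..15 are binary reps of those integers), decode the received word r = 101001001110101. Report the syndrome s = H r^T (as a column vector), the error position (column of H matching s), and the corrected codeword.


s = (1, 1, 1, 0)^T, error position = 14, corrected codeword c = 101001001110111

Compute s = H r^T mod 2 one row at a time:
  s_1 = 0 + 1 + 1 + 1 + 0 + 1 + 0 + 1 = 5 ≡ 1 (mod 2).
  s_2 = 0 + 0 + 1 + 0 + 0 + 1 + 0 + 1 = 3 ≡ 1 (mod 2).
  s_3 = 0 + 1 + 1 + 0 + 1 + 1 + 0 + 1 = 5 ≡ 1 (mod 2).
  s_4 = 1 + 1 + 0 + 0 + 1 + 1 + 1 + 1 = 6 ≡ 0 (mod 2).
s = (1, 1, 1, 0)^T — this equals column 14 of H (binary 1110), so error is at position 14.
Correct: flip bit 14 of r = 101001001110101 to get c = 101001001110111.


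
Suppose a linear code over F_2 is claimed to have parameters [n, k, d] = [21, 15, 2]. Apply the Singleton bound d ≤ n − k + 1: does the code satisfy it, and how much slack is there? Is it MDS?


Singleton RHS = n − k + 1 = 7, slack = 5, bound satisfied, not MDS.

Singleton bound: d ≤ n − k + 1.
Here n = 21, k = 15, so n − k + 1 = 7.
Given d = 2, check d ≤ 7: YES.
Slack = (n − k + 1) − d = 5.
The code is NOT MDS (slack = 5 > 0).
Description: the claimed parameters are [21, 15, 2]_2; such a code would be non-MDS.


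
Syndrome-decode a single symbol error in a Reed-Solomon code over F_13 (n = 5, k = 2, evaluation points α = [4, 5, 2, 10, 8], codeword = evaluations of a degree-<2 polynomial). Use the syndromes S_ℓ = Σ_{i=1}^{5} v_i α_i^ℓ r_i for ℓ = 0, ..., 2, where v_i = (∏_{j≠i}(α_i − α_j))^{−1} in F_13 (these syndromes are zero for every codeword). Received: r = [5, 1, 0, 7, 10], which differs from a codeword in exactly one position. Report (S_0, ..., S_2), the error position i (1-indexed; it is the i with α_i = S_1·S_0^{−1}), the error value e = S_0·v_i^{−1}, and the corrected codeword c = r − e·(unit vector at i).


S = (5, 1, 8), error at position 5, error magnitude e = 8, c = [5, 1, 0, 7, 2].

Step 1: column multipliers v_i = (∏_{j≠i}(α_i − α_j))^{−1} mod 13.
  i = 1 (α = 4): (4−5)(4−2)(4−10)(4−8) = (−1)·2·(−6)·(−4) = −48 ≡ 4, so v_1 = 4^{−1} = 10 (mod 13).
  i = 2 (α = 5): (5−4)(5−2)(5−10)(5−8) = 1·3·(−5)·(−3) = 45 ≡ 6, so v_2 = 6^{−1} = 11 (mod 13).
  i = 3 (α = 2): (2−4)(2−5)(2−10)(2−8) = (−2)·(−3)·(−8)·(−6) = 288 ≡ 2, so v_3 = 2^{−1} = 7 (mod 13).
  i = 4 (α = 10): (10−4)(10−5)(10−2)(10−8) = 6·5·8·2 = 480 ≡ 12, so v_4 = 12^{−1} = 12 (mod 13).
  i = 5 (α = 8): (8−4)(8−5)(8−2)(8−10) = 4·3·6·(−2) = −144 ≡ 12, so v_5 = 12^{−1} = 12 (mod 13).
  v = [10, 11, 7, 12, 12].
Step 2: syndromes of r = [5, 1, 0, 7, 10] (all sums mod 13).
  S_0 = Σ v_i r_i = 10·5 + 11·1 + 7·0 + 12·7 + 12·10 = 265 ≡ 5.
  S_1 = Σ v_i α_i r_i = 10·4·5 + 11·5·1 + 7·2·0 + 12·10·7 + 12·8·10 = 2055 ≡ 1.
  α_i^2 mod 13 = [3, 12, 4, 9, 12].
  S_2 = Σ v_i α_i^2 r_i = 10·3·5 + 11·12·1 + 7·4·0 + 12·9·7 + 12·12·10 = 2478 ≡ 8.
  S = (5, 1, 8) ≠ 0, so r is not a codeword (an error is present).
Step 3: locate the error. For a single error e at position i, S_ℓ = v_i·e·α_i^ℓ, so α_err = S_1/S_0.
  S_0^{−1} = 5^{−1} = 8 (mod 13), so α_err = 1·8 = 8 ≡ 8 = α_5. Error position i = 5.
  Consistency check: S_2/S_1 = 8·1 = 8 ≡ 8 = α_err ✓ (single-error assumption holds).
Step 4: error magnitude e = S_0/v_5 = S_0·∏_{j≠5}(α_5 − α_j) = 5·12 = 60 ≡ 8 (mod 13).
Step 5: correct position 5: c_5 = r_5 − e = 10 − 8 ≡ 2 (mod 13). Hence c = [5, 1, 0, 7, 2].
  Check: interpolating c through the α_i gives m(x) = 8 + 9·x (degree < 2) with m(α_i) = c_i for every i, so c is indeed a codeword.


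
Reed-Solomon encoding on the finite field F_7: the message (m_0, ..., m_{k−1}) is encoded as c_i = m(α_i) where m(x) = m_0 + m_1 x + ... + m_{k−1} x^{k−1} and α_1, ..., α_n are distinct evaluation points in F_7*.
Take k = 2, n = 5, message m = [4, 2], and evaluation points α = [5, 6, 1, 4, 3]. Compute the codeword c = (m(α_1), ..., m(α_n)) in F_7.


c = [0, 2, 6, 5, 3]

Message polynomial: m(x) = 4 + 2·x (mod 7).
For each evaluation point α_i, compute m(α_i) mod 7:
  α_1 = 5: Horner steps 2 → 0, so m(5) = 0.
  α_2 = 6: Horner steps 2 → 2, so m(6) = 2.
  α_3 = 1: Horner steps 2 → 6, so m(1) = 6.
  α_4 = 4: Horner steps 2 → 5, so m(4) = 5.
  α_5 = 3: Horner steps 2 → 3, so m(3) = 3.
Codeword c = [0, 2, 6, 5, 3] ∈ F_7^5.


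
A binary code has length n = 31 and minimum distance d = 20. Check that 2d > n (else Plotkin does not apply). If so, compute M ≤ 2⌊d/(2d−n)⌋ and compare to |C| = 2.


Plotkin bound M ≤ 4; given |C| = 2 ≤ bound (satisfied).

Check applicability: 2d = 40, n = 31.
2d − n = 9 > 0, so Plotkin applies.
Compute d/(2d−n) = 20/9 ≈ 2.2222.
⌊d/(2d−n)⌋ = 2.
Plotkin bound: M ≤ 2·2 = 4.
Given |C| = 2, check: satisfied.
This |C| is below the Plotkin bound.


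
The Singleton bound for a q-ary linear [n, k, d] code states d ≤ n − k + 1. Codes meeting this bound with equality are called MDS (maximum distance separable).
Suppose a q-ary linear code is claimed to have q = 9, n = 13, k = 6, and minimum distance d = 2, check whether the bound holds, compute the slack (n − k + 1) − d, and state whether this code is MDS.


Singleton RHS = n − k + 1 = 8, slack = 6, bound satisfied, not MDS.

Singleton bound: d ≤ n − k + 1.
Here n = 13, k = 6, so n − k + 1 = 8.
Given d = 2, check d ≤ 8: YES.
Slack = (n − k + 1) − d = 6.
The code is NOT MDS (slack = 6 > 0).
Description: the claimed parameters are [13, 6, 2]_9; such a code would be non-MDS.


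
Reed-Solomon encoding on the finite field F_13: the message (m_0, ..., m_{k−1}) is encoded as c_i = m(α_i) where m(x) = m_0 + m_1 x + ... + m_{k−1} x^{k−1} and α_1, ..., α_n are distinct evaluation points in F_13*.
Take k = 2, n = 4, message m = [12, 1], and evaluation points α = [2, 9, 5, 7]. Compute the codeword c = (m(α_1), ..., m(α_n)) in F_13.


c = [1, 8, 4, 6]

Message polynomial: m(x) = 12 + 1·x (mod 13).
For each evaluation point α_i, compute m(α_i) mod 13:
  α_1 = 2: Horner steps 1 → 1, so m(2) = 1.
  α_2 = 9: Horner steps 1 → 8, so m(9) = 8.
  α_3 = 5: Horner steps 1 → 4, so m(5) = 4.
  α_4 = 7: Horner steps 1 → 6, so m(7) = 6.
Codeword c = [1, 8, 4, 6] ∈ F_13^4.


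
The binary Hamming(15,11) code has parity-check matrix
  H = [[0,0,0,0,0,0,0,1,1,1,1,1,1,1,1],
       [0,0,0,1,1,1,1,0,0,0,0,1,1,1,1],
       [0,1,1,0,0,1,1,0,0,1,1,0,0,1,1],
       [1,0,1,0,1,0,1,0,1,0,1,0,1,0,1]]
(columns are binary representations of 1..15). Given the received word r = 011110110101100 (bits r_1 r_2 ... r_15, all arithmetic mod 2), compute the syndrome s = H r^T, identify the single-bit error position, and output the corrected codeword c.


s = (0, 1, 0, 0)^T, error position = 4, corrected codeword c = 011010110101100

Compute s = H r^T mod 2 one row at a time:
  s_1 = 1 + 0 + 1 + 0 + 1 + 1 + 0 + 0 = 4 ≡ 0 (mod 2).
  s_2 = 1 + 1 + 0 + 1 + 1 + 1 + 0 + 0 = 5 ≡ 1 (mod 2).
  s_3 = 1 + 1 + 0 + 1 + 1 + 0 + 0 + 0 = 4 ≡ 0 (mod 2).
  s_4 = 0 + 1 + 1 + 1 + 0 + 0 + 1 + 0 = 4 ≡ 0 (mod 2).
s = (0, 1, 0, 0)^T — this equals column 4 of H (binary 0100), so error is at position 4.
Correct: flip bit 4 of r = 011110110101100 to get c = 011010110101100.


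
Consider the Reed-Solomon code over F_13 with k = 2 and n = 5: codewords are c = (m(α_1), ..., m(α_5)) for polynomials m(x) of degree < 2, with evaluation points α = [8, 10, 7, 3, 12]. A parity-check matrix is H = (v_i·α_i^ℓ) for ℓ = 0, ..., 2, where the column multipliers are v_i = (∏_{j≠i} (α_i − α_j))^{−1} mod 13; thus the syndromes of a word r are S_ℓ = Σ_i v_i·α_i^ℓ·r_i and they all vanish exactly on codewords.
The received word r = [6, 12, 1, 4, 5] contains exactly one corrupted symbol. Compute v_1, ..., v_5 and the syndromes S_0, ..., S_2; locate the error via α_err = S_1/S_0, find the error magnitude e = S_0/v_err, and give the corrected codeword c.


S = (10, 5, 9), error at position 3, error magnitude e = 11, c = [6, 12, 3, 4, 5].

Step 1: column multipliers v_i = (∏_{j≠i}(α_i − α_j))^{−1} mod 13.
  i = 1 (α = 8): (8−10)(8−7)(8−3)(8−12) = (−2)·1·5·(−4) = 40 ≡ 1, so v_1 = 1^{−1} = 1 (mod 13).
  i = 2 (α = 10): (10−8)(10−7)(10−3)(10−12) = 2·3·7·(−2) = −84 ≡ 7, so v_2 = 7^{−1} = 2 (mod 13).
  i = 3 (α = 7): (7−8)(7−10)(7−3)(7−12) = (−1)·(−3)·4·(−5) = −60 ≡ 5, so v_3 = 5^{−1} = 8 (mod 13).
  i = 4 (α = 3): (3−8)(3−10)(3−7)(3−12) = (−5)·(−7)·(−4)·(−9) = 1260 ≡ 12, so v_4 = 12^{−1} = 12 (mod 13).
  i = 5 (α = 12): (12−8)(12−10)(12−7)(12−3) = 4·2·5·9 = 360 ≡ 9, so v_5 = 9^{−1} = 3 (mod 13).
  v = [1, 2, 8, 12, 3].
Step 2: syndromes of r = [6, 12, 1, 4, 5] (all sums mod 13).
  S_0 = Σ v_i r_i = 1·6 + 2·12 + 8·1 + 12·4 + 3·5 = 101 ≡ 10.
  S_1 = Σ v_i α_i r_i = 1·8·6 + 2·10·12 + 8·7·1 + 12·3·4 + 3·12·5 = 668 ≡ 5.
  α_i^2 mod 13 = [12, 9, 10, 9, 1].
  S_2 = Σ v_i α_i^2 r_i = 1·12·6 + 2·9·12 + 8·10·1 + 12·9·4 + 3·1·5 = 815 ≡ 9.
  S = (10, 5, 9) ≠ 0, so r is not a codeword (an error is present).
Step 3: locate the error. For a single error e at position i, S_ℓ = v_i·e·α_i^ℓ, so α_err = S_1/S_0.
  S_0^{−1} = 10^{−1} = 4 (mod 13), so α_err = 5·4 = 20 ≡ 7 = α_3. Error position i = 3.
  Consistency check: S_2/S_1 = 9·8 = 72 ≡ 7 = α_err ✓ (single-error assumption holds).
Step 4: error magnitude e = S_0/v_3 = S_0·∏_{j≠3}(α_3 − α_j) = 10·5 = 50 ≡ 11 (mod 13).
Step 5: correct position 3: c_3 = r_3 − e = 1 − 11 ≡ 3 (mod 13). Hence c = [6, 12, 3, 4, 5].
  Check: interpolating c through the α_i gives m(x) = 8 + 3·x (degree < 2) with m(α_i) = c_i for every i, so c is indeed a codeword.


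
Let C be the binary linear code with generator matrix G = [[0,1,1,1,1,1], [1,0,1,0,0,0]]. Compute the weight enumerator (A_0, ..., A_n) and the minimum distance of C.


Weight distribution: A_0 = 1, A_2 = 1, A_5 = 2. Minimum distance d = 2.

Enumerate all 2^2 = 4 messages m ∈ F_2^2.
For each, compute codeword c = mG in F_2^6, then tally its weight.
  m = 00 → c = 000000, weight = 0.
  m = 10 → c = 011111, weight = 5.
  m = 01 → c = 101000, weight = 2.
  m = 11 → c = 110111, weight = 5.
Tally weights:
  weight 0: 1 codewords.
  weight 2: 1 codewords.
  weight 5: 2 codewords.
Minimum distance d = smallest w > 0 with A_w > 0 = 2.
Sanity: Σ A_w = 4 = 2^2 = 4 ✓.


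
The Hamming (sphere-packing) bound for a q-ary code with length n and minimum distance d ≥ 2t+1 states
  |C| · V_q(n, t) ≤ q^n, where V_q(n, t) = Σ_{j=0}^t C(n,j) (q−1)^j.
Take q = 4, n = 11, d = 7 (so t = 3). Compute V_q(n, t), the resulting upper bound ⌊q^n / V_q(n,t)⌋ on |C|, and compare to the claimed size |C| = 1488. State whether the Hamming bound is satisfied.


V_q(n, t) = 4984, q^n = 4194304, Hamming bound = 841, |C| = 1488 > bound (violated).

Step 1: Compute V_q(n, t) = Σ_{j=0}^3 C(n, j) (q−1)^j.
  j = 0: C(11,0)·(3)^0 = 1·1 = 1.
  j = 1: C(11,1)·(3)^1 = 11·3 = 33.
  j = 2: C(11,2)·(3)^2 = 55·9 = 495.
  j = 3: C(11,3)·(3)^3 = 165·27 = 4455.
  V_q(n, t) = 1 + 33 + 495 + 4455 = 4984.
Step 2: q^n = 4^11 = 4194304.
Step 3: Hamming bound ⌊q^n / V_q(n,t)⌋ = ⌊4194304/4984⌋ = 841.
Step 4: Compare |C| = 1488 to 841: violated.
The claimed |C| lies above the Hamming bound, so no 4-ary code of length 11 with d ≥ 7 can have 1488 codewords.


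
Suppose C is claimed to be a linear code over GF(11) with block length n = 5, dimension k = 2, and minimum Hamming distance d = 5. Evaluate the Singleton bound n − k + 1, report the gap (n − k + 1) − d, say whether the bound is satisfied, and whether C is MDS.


Singleton RHS = n − k + 1 = 4, slack = -1, bound violated (no such code; not MDS).

Singleton bound: d ≤ n − k + 1.
Here n = 5, k = 2, so n − k + 1 = 4.
Given d = 5, check d ≤ 4: NO.
Slack = (n − k + 1) − d = -1.
The slack is negative: d = 5 exceeds n − k + 1 = 4 by 1, so the Singleton bound is violated and no linear [5, 2, 5]_11 code can exist. In particular it is not MDS (MDS requires d = n − k + 1 exactly).
Description: the claimed parameters are [5, 2, 5]_11; such a code would be impossible (violates the Singleton bound).


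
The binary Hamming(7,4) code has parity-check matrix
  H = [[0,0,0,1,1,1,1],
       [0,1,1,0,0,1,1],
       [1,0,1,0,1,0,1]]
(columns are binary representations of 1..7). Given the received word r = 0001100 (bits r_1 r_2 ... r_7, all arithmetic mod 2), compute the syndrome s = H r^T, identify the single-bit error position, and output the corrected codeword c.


s = (0, 0, 1)^T, error position = 1, corrected codeword c = 1001100

Compute s = H r^T mod 2 one row at a time:
  s_1 = 1 + 1 + 0 + 0 = 2 ≡ 0 (mod 2).
  s_2 = 0 + 0 + 0 + 0 = 0 ≡ 0 (mod 2).
  s_3 = 0 + 0 + 1 + 0 = 1 ≡ 1 (mod 2).
s = (0, 0, 1)^T — this equals column 1 of H (binary 001), so error is at position 1.
Correct: flip bit 1 of r = 0001100 to get c = 1001100.


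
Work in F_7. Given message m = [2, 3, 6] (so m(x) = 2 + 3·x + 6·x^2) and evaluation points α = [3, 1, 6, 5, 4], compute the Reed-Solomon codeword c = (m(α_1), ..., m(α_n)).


c = [2, 4, 5, 6, 5]

Message polynomial: m(x) = 2 + 3·x + 6·x^2 (mod 7).
For each evaluation point α_i, compute m(α_i) mod 7:
  α_1 = 3: Horner steps 6 → 0 → 2, so m(3) = 2.
  α_2 = 1: Horner steps 6 → 2 → 4, so m(1) = 4.
  α_3 = 6: Horner steps 6 → 4 → 5, so m(6) = 5.
  α_4 = 5: Horner steps 6 → 5 → 6, so m(5) = 6.
  α_5 = 4: Horner steps 6 → 6 → 5, so m(4) = 5.
Codeword c = [2, 4, 5, 6, 5] ∈ F_7^5.


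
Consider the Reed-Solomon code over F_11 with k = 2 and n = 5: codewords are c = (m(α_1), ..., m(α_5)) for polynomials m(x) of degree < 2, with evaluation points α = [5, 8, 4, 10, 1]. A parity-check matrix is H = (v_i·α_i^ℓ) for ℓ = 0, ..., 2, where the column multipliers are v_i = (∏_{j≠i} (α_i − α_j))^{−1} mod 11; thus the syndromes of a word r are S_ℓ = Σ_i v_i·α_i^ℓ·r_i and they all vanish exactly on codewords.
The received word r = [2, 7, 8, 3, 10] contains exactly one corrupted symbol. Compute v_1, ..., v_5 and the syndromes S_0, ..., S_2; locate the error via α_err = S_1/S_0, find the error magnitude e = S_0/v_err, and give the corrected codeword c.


S = (3, 1, 4), error at position 3, error magnitude e = 4, c = [2, 7, 4, 3, 10].

Step 1: column multipliers v_i = (∏_{j≠i}(α_i − α_j))^{−1} mod 11.
  i = 1 (α = 5): (5−8)(5−4)(5−10)(5−1) = (−3)·1·(−5)·4 = 60 ≡ 5, so v_1 = 5^{−1} = 9 (mod 11).
  i = 2 (α = 8): (8−5)(8−4)(8−10)(8−1) = 3·4·(−2)·7 = −168 ≡ 8, so v_2 = 8^{−1} = 7 (mod 11).
  i = 3 (α = 4): (4−5)(4−8)(4−10)(4−1) = (−1)·(−4)·(−6)·3 = −72 ≡ 5, so v_3 = 5^{−1} = 9 (mod 11).
  i = 4 (α = 10): (10−5)(10−8)(10−4)(10−1) = 5·2·6·9 = 540 ≡ 1, so v_4 = 1^{−1} = 1 (mod 11).
  i = 5 (α = 1): (1−5)(1−8)(1−4)(1−10) = (−4)·(−7)·(−3)·(−9) = 756 ≡ 8, so v_5 = 8^{−1} = 7 (mod 11).
  v = [9, 7, 9, 1, 7].
Step 2: syndromes of r = [2, 7, 8, 3, 10] (all sums mod 11).
  S_0 = Σ v_i r_i = 9·2 + 7·7 + 9·8 + 1·3 + 7·10 = 212 ≡ 3.
  S_1 = Σ v_i α_i r_i = 9·5·2 + 7·8·7 + 9·4·8 + 1·10·3 + 7·1·10 = 870 ≡ 1.
  α_i^2 mod 11 = [3, 9, 5, 1, 1].
  S_2 = Σ v_i α_i^2 r_i = 9·3·2 + 7·9·7 + 9·5·8 + 1·1·3 + 7·1·10 = 928 ≡ 4.
  S = (3, 1, 4) ≠ 0, so r is not a codeword (an error is present).
Step 3: locate the error. For a single error e at position i, S_ℓ = v_i·e·α_i^ℓ, so α_err = S_1/S_0.
  S_0^{−1} = 3^{−1} = 4 (mod 11), so α_err = 1·4 = 4 ≡ 4 = α_3. Error position i = 3.
  Consistency check: S_2/S_1 = 4·1 = 4 ≡ 4 = α_err ✓ (single-error assumption holds).
Step 4: error magnitude e = S_0/v_3 = S_0·∏_{j≠3}(α_3 − α_j) = 3·5 = 15 ≡ 4 (mod 11).
Step 5: correct position 3: c_3 = r_3 − e = 8 − 4 ≡ 4 (mod 11). Hence c = [2, 7, 4, 3, 10].
  Check: interpolating c through the α_i gives m(x) = 1 + 9·x (degree < 2) with m(α_i) = c_i for every i, so c is indeed a codeword.


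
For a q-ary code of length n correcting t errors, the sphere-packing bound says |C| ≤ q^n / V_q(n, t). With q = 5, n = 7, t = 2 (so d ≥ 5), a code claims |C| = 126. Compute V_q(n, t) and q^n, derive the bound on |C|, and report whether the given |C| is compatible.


V_q(n, t) = 365, q^n = 78125, Hamming bound = 214, |C| = 126 ≤ bound (satisfied).

Step 1: Compute V_q(n, t) = Σ_{j=0}^2 C(n, j) (q−1)^j.
  j = 0: C(7,0)·(4)^0 = 1·1 = 1.
  j = 1: C(7,1)·(4)^1 = 7·4 = 28.
  j = 2: C(7,2)·(4)^2 = 21·16 = 336.
  V_q(n, t) = 1 + 28 + 336 = 365.
Step 2: q^n = 5^7 = 78125.
Step 3: Hamming bound ⌊q^n / V_q(n,t)⌋ = ⌊78125/365⌋ = 214.
Step 4: Compare |C| = 126 to 214: satisfied.
The claimed |C| lies below the Hamming bound.


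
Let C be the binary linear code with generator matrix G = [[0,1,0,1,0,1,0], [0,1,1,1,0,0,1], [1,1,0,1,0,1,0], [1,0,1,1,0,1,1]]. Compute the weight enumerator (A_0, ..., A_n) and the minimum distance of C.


Weight distribution: A_0 = 1, A_1 = 2, A_2 = 2, A_3 = 4, A_4 = 5, A_5 = 2. Minimum distance d = 1.

Enumerate all 2^4 = 16 messages m ∈ F_2^4.
For each, compute codeword c = mG in F_2^7, then tally its weight.
  m = 0000 → c = 0000000, weight = 0.
  m = 1000 → c = 0101010, weight = 3.
  m = 0100 → c = 0111001, weight = 4.
  m = 1100 → c = 0010011, weight = 3.
  m = 0010 → c = 1101010, weight = 4.
  m = 1010 → c = 1000000, weight = 1.
  m = 0110 → c = 1010011, weight = 4.
  m = 1110 → c = 1111001, weight = 5.
  m = 0001 → c = 1011011, weight = 5.
  m = 1001 → c = 1110001, weight = 4.
  m = 0101 → c = 1100010, weight = 3.
  m = 1101 → c = 1001000, weight = 2.
  m = 0011 → c = 0110001, weight = 3.
  m = 1011 → c = 0011011, weight = 4.
  m = 0111 → c = 0001000, weight = 1.
  m = 1111 → c = 0100010, weight = 2.
Tally weights:
  weight 0: 1 codewords.
  weight 1: 2 codewords.
  weight 2: 2 codewords.
  weight 3: 4 codewords.
  weight 4: 5 codewords.
  weight 5: 2 codewords.
Minimum distance d = smallest w > 0 with A_w > 0 = 1.
Sanity: Σ A_w = 16 = 2^4 = 16 ✓.


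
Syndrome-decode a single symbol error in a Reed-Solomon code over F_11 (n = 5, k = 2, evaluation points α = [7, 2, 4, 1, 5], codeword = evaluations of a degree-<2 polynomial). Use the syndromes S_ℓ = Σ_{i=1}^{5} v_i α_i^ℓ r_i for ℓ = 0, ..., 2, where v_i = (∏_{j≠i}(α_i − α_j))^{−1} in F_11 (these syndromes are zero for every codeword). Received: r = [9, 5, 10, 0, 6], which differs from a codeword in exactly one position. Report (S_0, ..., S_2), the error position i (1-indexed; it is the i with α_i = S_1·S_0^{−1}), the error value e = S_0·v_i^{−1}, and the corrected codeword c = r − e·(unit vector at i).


S = (3, 6, 1), error at position 2, error magnitude e = 9, c = [9, 7, 10, 0, 6].

Step 1: column multipliers v_i = (∏_{j≠i}(α_i − α_j))^{−1} mod 11.
  i = 1 (α = 7): (7−2)(7−4)(7−1)(7−5) = 5·3·6·2 = 180 ≡ 4, so v_1 = 4^{−1} = 3 (mod 11).
  i = 2 (α = 2): (2−7)(2−4)(2−1)(2−5) = (−5)·(−2)·1·(−3) = −30 ≡ 3, so v_2 = 3^{−1} = 4 (mod 11).
  i = 3 (α = 4): (4−7)(4−2)(4−1)(4−5) = (−3)·2·3·(−1) = 18 ≡ 7, so v_3 = 7^{−1} = 8 (mod 11).
  i = 4 (α = 1): (1−7)(1−2)(1−4)(1−5) = (−6)·(−1)·(−3)·(−4) = 72 ≡ 6, so v_4 = 6^{−1} = 2 (mod 11).
  i = 5 (α = 5): (5−7)(5−2)(5−4)(5−1) = (−2)·3·1·4 = −24 ≡ 9, so v_5 = 9^{−1} = 5 (mod 11).
  v = [3, 4, 8, 2, 5].
Step 2: syndromes of r = [9, 5, 10, 0, 6] (all sums mod 11).
  S_0 = Σ v_i r_i = 3·9 + 4·5 + 8·10 + 2·0 + 5·6 = 157 ≡ 3.
  S_1 = Σ v_i α_i r_i = 3·7·9 + 4·2·5 + 8·4·10 + 2·1·0 + 5·5·6 = 699 ≡ 6.
  α_i^2 mod 11 = [5, 4, 5, 1, 3].
  S_2 = Σ v_i α_i^2 r_i = 3·5·9 + 4·4·5 + 8·5·10 + 2·1·0 + 5·3·6 = 705 ≡ 1.
  S = (3, 6, 1) ≠ 0, so r is not a codeword (an error is present).
Step 3: locate the error. For a single error e at position i, S_ℓ = v_i·e·α_i^ℓ, so α_err = S_1/S_0.
  S_0^{−1} = 3^{−1} = 4 (mod 11), so α_err = 6·4 = 24 ≡ 2 = α_2. Error position i = 2.
  Consistency check: S_2/S_1 = 1·2 = 2 ≡ 2 = α_err ✓ (single-error assumption holds).
Step 4: error magnitude e = S_0/v_2 = S_0·∏_{j≠2}(α_2 − α_j) = 3·3 = 9 ≡ 9 (mod 11).
Step 5: correct position 2: c_2 = r_2 − e = 5 − 9 ≡ 7 (mod 11). Hence c = [9, 7, 10, 0, 6].
  Check: interpolating c through the α_i gives m(x) = 4 + 7·x (degree < 2) with m(α_i) = c_i for every i, so c is indeed a codeword.
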